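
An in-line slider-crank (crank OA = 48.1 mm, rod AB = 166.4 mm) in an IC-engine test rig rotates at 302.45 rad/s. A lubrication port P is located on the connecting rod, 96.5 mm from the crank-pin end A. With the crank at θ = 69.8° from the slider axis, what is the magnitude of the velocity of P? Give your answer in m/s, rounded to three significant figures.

14.6

ω = 302.4 rad/s.  Crank-pin speed |V_A| = rω = 14.548 m/s, perpendicular to OA.
Rod angle: sinφ = −(r/L) sinθ ⇒ φ = -15.741°; ω_rod = −rω cosθ/√(L²−r²sin²θ) = -31.365 rad/s.
V_P = V_A + ω_rod × AP, with AP = 0.0965 m along the rod.
Components: V_Px = −rω sinθ − a·ω_rod·sinφ = -14.474 m/s;  V_Py = rω cosθ + a·ω_rod·cosφ = +2.1102 m/s.
|V_P| = √(V_Px² + V_Py²) = 14.627 m/s.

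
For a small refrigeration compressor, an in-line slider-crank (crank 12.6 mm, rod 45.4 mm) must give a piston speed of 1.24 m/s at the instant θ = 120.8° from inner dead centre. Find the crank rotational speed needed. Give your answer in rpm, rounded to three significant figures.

1280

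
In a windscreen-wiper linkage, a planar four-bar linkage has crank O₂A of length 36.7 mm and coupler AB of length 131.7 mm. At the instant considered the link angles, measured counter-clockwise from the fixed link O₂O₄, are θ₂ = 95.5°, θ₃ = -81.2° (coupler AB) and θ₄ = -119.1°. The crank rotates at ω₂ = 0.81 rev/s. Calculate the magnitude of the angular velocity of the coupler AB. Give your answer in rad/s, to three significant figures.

1.31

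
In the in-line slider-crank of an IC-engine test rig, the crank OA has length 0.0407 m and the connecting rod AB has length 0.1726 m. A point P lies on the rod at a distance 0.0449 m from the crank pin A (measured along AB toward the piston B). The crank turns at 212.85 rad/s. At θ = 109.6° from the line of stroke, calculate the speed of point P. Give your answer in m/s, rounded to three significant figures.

ω = 212.8 rad/s.  Crank-pin speed |V_A| = rω = 8.663 m/s, perpendicular to OA.
Rod angle: sinφ = −(r/L) sinθ ⇒ φ = -12.835°; ω_rod = −rω cosθ/√(L²−r²sin²θ) = +17.268 rad/s.
V_P = V_A + ω_rod × AP, with AP = 0.0449 m along the rod.
Components: V_Px = −rω sinθ − a·ω_rod·sinφ = -7.9888 m/s;  V_Py = rω cosθ + a·ω_rod·cosφ = -2.15 m/s.
|V_P| = √(V_Px² + V_Py²) = 8.2731 m/s.

8.27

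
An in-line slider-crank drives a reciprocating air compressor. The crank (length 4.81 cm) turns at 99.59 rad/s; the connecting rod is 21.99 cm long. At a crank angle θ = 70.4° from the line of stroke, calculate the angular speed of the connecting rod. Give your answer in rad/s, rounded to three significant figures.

7.47

ω = 99.59 rad/s
The rod makes angle φ with the slider axis where L sinφ = r sinθ; differentiating, L cosφ·φ̇ = r ω cosθ.
L cosφ = √(L² − r² sin²θ) = 0.21518 m.
|ω_rod| = r ω |cosθ| / √(L² − r² sin²θ) = 0.0481·99.59·0.33545/0.21518 = 7.4677 rad/s.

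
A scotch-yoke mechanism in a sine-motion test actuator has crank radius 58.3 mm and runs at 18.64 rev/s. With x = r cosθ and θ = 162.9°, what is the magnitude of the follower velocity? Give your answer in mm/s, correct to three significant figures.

2010

ω = 117.1 rad/s (from 18.64 rev/s).
x = r cosθ ⇒ ẋ = −rω sinθ.
|v| = rω|sinθ| = 0.0583·117.1·|sin 162.9°| = 2.0077 m/s = 2007.7 mm/s.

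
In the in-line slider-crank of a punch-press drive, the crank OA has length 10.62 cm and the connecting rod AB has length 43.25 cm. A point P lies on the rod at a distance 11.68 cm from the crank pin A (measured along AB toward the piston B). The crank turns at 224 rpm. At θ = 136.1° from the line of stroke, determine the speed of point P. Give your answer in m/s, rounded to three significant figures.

ω = 23.46 rad/s.  Crank-pin speed |V_A| = rω = 2.4912 m/s, perpendicular to OA.
Rod angle: sinφ = −(r/L) sinθ ⇒ φ = -9.803°; ω_rod = −rω cosθ/√(L²−r²sin²θ) = +4.2118 rad/s.
V_P = V_A + ω_rod × AP, with AP = 0.1168 m along the rod.
Components: V_Px = −rω sinθ − a·ω_rod·sinφ = -1.6436 m/s;  V_Py = rω cosθ + a·ω_rod·cosφ = -1.3103 m/s.
|V_P| = √(V_Px² + V_Py²) = 2.102 m/s.

2.10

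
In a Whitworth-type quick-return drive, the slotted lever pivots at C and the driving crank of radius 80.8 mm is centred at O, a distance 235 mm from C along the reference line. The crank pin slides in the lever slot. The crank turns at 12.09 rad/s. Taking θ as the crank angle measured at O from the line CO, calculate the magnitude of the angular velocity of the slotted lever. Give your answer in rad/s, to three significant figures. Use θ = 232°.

1.63

ω = 12.09 rad/s
Crank pin A relative to C: A = (d + r cosθ, r sinθ); lever angle φ = atan2(r sinθ, d + r cosθ).
Differentiating tanφ: φ̇ = rω(d cosθ + r)/(d² + r² + 2dr cosθ).
d² + r² + 2dr cosθ = |CA|² = 0.0383733 m²;  d cosθ + r = -0.06388 m.
|ω_lever| = |0.0808·12.09·-0.06388| / 0.0383733 = 1.6262 rad/s.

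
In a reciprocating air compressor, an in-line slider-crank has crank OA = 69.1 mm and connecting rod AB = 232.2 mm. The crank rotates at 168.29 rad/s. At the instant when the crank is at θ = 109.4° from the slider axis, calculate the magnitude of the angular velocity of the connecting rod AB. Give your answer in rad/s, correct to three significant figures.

17.3

ω = 168.3 rad/s
The rod makes angle φ with the slider axis where L sinφ = r sinθ; differentiating, L cosφ·φ̇ = r ω cosθ.
L cosφ = √(L² − r² sin²θ) = 0.22287 m.
|ω_rod| = r ω |cosθ| / √(L² − r² sin²θ) = 0.0691·168.3·0.33216/0.22287 = 17.332 rad/s.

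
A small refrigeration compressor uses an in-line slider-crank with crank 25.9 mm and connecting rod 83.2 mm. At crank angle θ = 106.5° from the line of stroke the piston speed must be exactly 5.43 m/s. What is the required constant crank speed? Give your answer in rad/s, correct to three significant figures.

241

For an in-line slider-crank, |v_piston| = rω|sinθ|·[1 + r cosθ/√(L² − r² sin²θ)].
With r = 0.0259 m, L = 0.0832 m, θ = 106.5°: the bracketed kinematic factor |dx/dθ| = 0.022533 m.
ω = v/|dx/dθ| = 5.43/0.022533 = 240.98 rad/s.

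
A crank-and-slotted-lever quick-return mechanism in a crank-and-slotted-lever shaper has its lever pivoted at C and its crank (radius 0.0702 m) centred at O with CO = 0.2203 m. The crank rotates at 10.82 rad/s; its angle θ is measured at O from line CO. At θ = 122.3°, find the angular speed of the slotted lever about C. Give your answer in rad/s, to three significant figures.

0.977

ω = 10.82 rad/s
Crank pin A relative to C: A = (d + r cosθ, r sinθ); lever angle φ = atan2(r sinθ, d + r cosθ).
Differentiating tanφ: φ̇ = rω(d cosθ + r)/(d² + r² + 2dr cosθ).
d² + r² + 2dr cosθ = |CA|² = 0.0369325 m²;  d cosθ + r = -0.047518 m.
|ω_lever| = |0.0702·10.82·-0.047518| / 0.0369325 = 0.97726 rad/s.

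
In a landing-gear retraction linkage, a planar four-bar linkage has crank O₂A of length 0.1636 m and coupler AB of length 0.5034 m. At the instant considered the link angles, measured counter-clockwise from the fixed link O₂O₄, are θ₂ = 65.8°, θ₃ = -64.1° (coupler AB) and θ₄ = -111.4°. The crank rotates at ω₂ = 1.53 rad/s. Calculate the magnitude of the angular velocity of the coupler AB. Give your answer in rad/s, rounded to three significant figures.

ω₂ = 1.53 rad/s
Differentiating the loop-closure r₂e^{iθ₂}+r₃e^{iθ₃}=r₁+r₄e^{iθ₄} gives r₂ω₂e^{iθ₂}+r₃ω₃e^{iθ₃}=r₄ω₄e^{iθ₄}.
Eliminating the other unknown: ω₃ = r₂ω₂ sin(θ₄−θ₂) / [r₃ sin(θ₃−θ₄)].
Numerator sine = -0.04885; denominator sine = +0.73491.
Result = 0.1636·1.53·(-0.04885) / (0.5034·(+0.73491)) = -0.033051 rad/s; magnitude 0.033051 rad/s.

0.0331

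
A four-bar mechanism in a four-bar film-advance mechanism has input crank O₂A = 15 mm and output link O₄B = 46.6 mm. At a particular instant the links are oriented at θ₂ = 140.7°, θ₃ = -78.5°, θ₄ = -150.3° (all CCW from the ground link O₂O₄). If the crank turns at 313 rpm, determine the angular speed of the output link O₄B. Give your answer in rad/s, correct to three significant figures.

7.02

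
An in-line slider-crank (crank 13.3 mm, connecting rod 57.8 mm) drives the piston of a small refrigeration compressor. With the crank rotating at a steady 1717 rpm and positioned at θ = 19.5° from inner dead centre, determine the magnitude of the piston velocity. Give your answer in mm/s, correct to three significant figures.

ω = 2π·1717/60 = 179.8 rad/s
For an in-line slider-crank, x = r cosθ + √(L² − r² sin²θ), so v = −rω sinθ·[1 + r cosθ/√(L² − r² sin²θ)].
With r = 0.0133 m, L = 0.0578 m, θ = 19.5°: √(L² − r² sin²θ) = 0.057629 m.
v = −0.0133·179.8·0.33381·[1 + 0.0133·0.94264/0.057629] = -0.97192 m/s.
|v| = 0.97192 m/s = 971.92 mm/s.

972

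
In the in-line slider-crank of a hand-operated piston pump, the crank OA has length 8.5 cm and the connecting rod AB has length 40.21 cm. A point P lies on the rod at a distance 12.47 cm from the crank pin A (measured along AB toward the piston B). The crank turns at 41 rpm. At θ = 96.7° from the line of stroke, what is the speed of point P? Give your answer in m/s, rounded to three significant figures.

0.361

ω = 4.294 rad/s.  Crank-pin speed |V_A| = rω = 0.36495 m/s, perpendicular to OA.
Rod angle: sinφ = −(r/L) sinθ ⇒ φ = -12.119°; ω_rod = −rω cosθ/√(L²−r²sin²θ) = +0.1083 rad/s.
V_P = V_A + ω_rod × AP, with AP = 0.1247 m along the rod.
Components: V_Px = −rω sinθ − a·ω_rod·sinφ = -0.35962 m/s;  V_Py = rω cosθ + a·ω_rod·cosφ = -0.029374 m/s.
|V_P| = √(V_Px² + V_Py²) = 0.36082 m/s.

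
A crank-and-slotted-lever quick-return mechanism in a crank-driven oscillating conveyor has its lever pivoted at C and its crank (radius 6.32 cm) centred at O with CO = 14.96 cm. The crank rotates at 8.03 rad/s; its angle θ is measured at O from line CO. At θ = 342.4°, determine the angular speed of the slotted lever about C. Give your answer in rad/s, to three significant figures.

2.35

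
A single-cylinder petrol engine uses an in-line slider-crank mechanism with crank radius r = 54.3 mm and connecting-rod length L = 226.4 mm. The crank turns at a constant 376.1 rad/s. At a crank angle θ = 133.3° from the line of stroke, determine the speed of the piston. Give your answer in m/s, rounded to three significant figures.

12.4

ω = 376.1 rad/s
For an in-line slider-crank, x = r cosθ + √(L² − r² sin²θ), so v = −rω sinθ·[1 + r cosθ/√(L² − r² sin²θ)].
With r = 0.0543 m, L = 0.2264 m, θ = 133.3°: √(L² − r² sin²θ) = 0.22292 m.
v = −0.0543·376.1·0.72777·[1 + 0.0543·-0.68582/0.22292] = -12.38 m/s.
|v| = 12.38 m/s.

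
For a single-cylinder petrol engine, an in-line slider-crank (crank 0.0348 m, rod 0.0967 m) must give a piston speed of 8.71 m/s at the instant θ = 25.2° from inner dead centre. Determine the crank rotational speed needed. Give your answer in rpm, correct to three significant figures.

For an in-line slider-crank, |v_piston| = rω|sinθ|·[1 + r cosθ/√(L² − r² sin²θ)].
With r = 0.0348 m, L = 0.0967 m, θ = 25.2°: the bracketed kinematic factor |dx/dθ| = 0.0197 m.
ω = v/|dx/dθ| = 8.71/0.0197 = 442.14 rad/s.
N = 60ω/(2π) = 4222.1 rpm.

4220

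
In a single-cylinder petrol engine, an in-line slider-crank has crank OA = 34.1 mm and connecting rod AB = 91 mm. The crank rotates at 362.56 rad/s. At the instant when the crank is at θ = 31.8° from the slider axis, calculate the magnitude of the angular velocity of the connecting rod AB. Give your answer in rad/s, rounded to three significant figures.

118

ω = 362.6 rad/s
The rod makes angle φ with the slider axis where L sinφ = r sinθ; differentiating, L cosφ·φ̇ = r ω cosθ.
L cosφ = √(L² − r² sin²θ) = 0.089208 m.
|ω_rod| = r ω |cosθ| / √(L² − r² sin²θ) = 0.0341·362.6·0.84989/0.089208 = 117.79 rad/s.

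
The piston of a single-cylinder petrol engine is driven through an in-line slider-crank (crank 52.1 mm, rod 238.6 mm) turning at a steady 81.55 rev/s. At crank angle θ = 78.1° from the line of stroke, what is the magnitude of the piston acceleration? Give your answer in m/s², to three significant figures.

29.4

ω = 2π·81.5 = 512.4 rad/s
x(θ) = r cosθ + √(L² − r² sin²θ); with ω constant, a = ω²·d²x/dθ².
d²x/dθ² = −r cosθ − r²(cos2θ)/√u − r⁴ sin²2θ/(4u^{3/2}),  u = L² − r² sin²θ = 0.054331 m².
Substituting r = 0.0521 m, L = 0.2386 m, θ = 78.1°: d²x/dθ² = -0.00011192 m.
a = ω²·d²x/dθ² = (512.4)²·(-0.00011192) = -29.384 m/s²;  |a| = 29.384 m/s².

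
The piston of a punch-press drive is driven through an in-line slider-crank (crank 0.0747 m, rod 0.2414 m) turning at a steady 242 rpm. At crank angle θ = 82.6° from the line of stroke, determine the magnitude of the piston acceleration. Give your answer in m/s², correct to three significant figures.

ω = 2π·242/60 = 25.34 rad/s
x(θ) = r cosθ + √(L² − r² sin²θ); with ω constant, a = ω²·d²x/dθ².
d²x/dθ² = −r cosθ − r²(cos2θ)/√u − r⁴ sin²2θ/(4u^{3/2}),  u = L² − r² sin²θ = 0.0527864 m².
Substituting r = 0.0747 m, L = 0.2414 m, θ = 82.6°: d²x/dθ² = +0.013819 m.
a = ω²·d²x/dθ² = (25.34)²·(+0.013819) = +8.8747 m/s²;  |a| = 8.8747 m/s².

8.87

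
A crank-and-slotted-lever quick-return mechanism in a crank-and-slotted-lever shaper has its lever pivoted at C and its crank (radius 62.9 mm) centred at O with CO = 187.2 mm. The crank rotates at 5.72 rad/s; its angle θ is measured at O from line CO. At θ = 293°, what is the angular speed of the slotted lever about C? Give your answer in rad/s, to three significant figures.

ω = 5.72 rad/s
Crank pin A relative to C: A = (d + r cosθ, r sinθ); lever angle φ = atan2(r sinθ, d + r cosθ).
Differentiating tanφ: φ̇ = rω(d cosθ + r)/(d² + r² + 2dr cosθ).
d² + r² + 2dr cosθ = |CA|² = 0.0482019 m²;  d cosθ + r = +0.13604 m.
|ω_lever| = |0.0629·5.72·+0.13604| / 0.0482019 = 1.0155 rad/s.

1.02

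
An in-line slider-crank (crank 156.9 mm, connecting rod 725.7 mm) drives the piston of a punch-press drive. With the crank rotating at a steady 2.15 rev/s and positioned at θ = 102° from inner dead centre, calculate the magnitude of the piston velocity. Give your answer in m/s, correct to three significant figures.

ω = 2π·2.15 = 13.51 rad/s
For an in-line slider-crank, x = r cosθ + √(L² − r² sin²θ), so v = −rω sinθ·[1 + r cosθ/√(L² − r² sin²θ)].
With r = 0.1569 m, L = 0.7257 m, θ = 102°: √(L² − r² sin²θ) = 0.70929 m.
v = −0.1569·13.51·0.97815·[1 + 0.1569·-0.20791/0.70929] = -1.9779 m/s.
|v| = 1.9779 m/s.

1.98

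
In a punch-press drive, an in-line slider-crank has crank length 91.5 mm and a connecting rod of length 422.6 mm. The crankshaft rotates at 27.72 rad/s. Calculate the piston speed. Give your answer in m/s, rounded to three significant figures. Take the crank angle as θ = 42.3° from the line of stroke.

1.98

ω = 27.72 rad/s
For an in-line slider-crank, x = r cosθ + √(L² − r² sin²θ), so v = −rω sinθ·[1 + r cosθ/√(L² − r² sin²θ)].
With r = 0.0915 m, L = 0.4226 m, θ = 42.3°: √(L² − r² sin²θ) = 0.41809 m.
v = −0.0915·27.72·0.67301·[1 + 0.0915·0.73963/0.41809] = -1.9833 m/s.
|v| = 1.9833 m/s.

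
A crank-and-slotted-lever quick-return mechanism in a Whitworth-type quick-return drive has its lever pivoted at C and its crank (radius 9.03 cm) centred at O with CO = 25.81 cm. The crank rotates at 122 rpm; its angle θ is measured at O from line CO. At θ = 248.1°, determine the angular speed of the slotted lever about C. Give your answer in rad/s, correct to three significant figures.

0.120

ω = 12.78 rad/s (from 122 rpm).
Crank pin A relative to C: A = (d + r cosθ, r sinθ); lever angle φ = atan2(r sinθ, d + r cosθ).
Differentiating tanφ: φ̇ = rω(d cosθ + r)/(d² + r² + 2dr cosθ).
d² + r² + 2dr cosθ = |CA|² = 0.0573837 m²;  d cosθ + r = -0.0059681 m.
|ω_lever| = |0.0903·12.78·-0.0059681| / 0.0573837 = 0.11999 rad/s.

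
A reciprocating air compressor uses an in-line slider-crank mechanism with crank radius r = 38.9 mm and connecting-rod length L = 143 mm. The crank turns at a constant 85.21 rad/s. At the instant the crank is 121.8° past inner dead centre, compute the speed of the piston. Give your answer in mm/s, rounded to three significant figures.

ω = 85.21 rad/s
For an in-line slider-crank, x = r cosθ + √(L² − r² sin²θ), so v = −rω sinθ·[1 + r cosθ/√(L² − r² sin²θ)].
With r = 0.0389 m, L = 0.143 m, θ = 121.8°: √(L² − r² sin²θ) = 0.13913 m.
v = −0.0389·85.21·0.84989·[1 + 0.0389·-0.52696/0.13913] = -2.402 m/s.
|v| = 2.402 m/s = 2402 mm/s.

2400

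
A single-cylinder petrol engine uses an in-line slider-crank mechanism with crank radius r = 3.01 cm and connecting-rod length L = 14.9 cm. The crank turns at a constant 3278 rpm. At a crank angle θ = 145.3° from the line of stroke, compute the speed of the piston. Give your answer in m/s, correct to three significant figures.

ω = 2π·3278/60 = 343.3 rad/s
For an in-line slider-crank, x = r cosθ + √(L² − r² sin²θ), so v = −rω sinθ·[1 + r cosθ/√(L² − r² sin²θ)].
With r = 0.0301 m, L = 0.149 m, θ = 145.3°: √(L² − r² sin²θ) = 0.14801 m.
v = −0.0301·343.3·0.56928·[1 + 0.0301·-0.82214/0.14801] = -4.8986 m/s.
|v| = 4.8986 m/s.

4.90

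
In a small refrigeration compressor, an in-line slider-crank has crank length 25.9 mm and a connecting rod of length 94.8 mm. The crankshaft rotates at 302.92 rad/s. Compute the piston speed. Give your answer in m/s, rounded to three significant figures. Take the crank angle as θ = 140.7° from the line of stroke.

ω = 302.9 rad/s
For an in-line slider-crank, x = r cosθ + √(L² − r² sin²θ), so v = −rω sinθ·[1 + r cosθ/√(L² − r² sin²θ)].
With r = 0.0259 m, L = 0.0948 m, θ = 140.7°: √(L² − r² sin²θ) = 0.09337 m.
v = −0.0259·302.9·0.63338·[1 + 0.0259·-0.77384/0.09337] = -3.9026 m/s.
|v| = 3.9026 m/s.

3.90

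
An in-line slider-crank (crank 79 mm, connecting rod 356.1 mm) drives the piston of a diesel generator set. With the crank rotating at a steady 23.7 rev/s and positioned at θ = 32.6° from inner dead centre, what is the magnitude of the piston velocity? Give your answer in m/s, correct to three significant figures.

7.53

ω = 2π·23.7 = 148.9 rad/s
For an in-line slider-crank, x = r cosθ + √(L² − r² sin²θ), so v = −rω sinθ·[1 + r cosθ/√(L² − r² sin²θ)].
With r = 0.079 m, L = 0.3561 m, θ = 32.6°: √(L² − r² sin²θ) = 0.35355 m.
v = −0.079·148.9·0.53877·[1 + 0.079·0.84245/0.35355] = -7.5312 m/s.
|v| = 7.5312 m/s.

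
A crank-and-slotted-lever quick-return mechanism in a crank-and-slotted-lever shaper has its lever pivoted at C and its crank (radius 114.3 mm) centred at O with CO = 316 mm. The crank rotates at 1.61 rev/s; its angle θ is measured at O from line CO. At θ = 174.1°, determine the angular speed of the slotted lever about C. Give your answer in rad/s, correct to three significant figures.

ω = 10.12 rad/s (from 1.61 rev/s).
Crank pin A relative to C: A = (d + r cosθ, r sinθ); lever angle φ = atan2(r sinθ, d + r cosθ).
Differentiating tanφ: φ̇ = rω(d cosθ + r)/(d² + r² + 2dr cosθ).
d² + r² + 2dr cosθ = |CA|² = 0.0410655 m²;  d cosθ + r = -0.20003 m.
|ω_lever| = |0.1143·10.12·-0.20003| / 0.0410655 = 5.632 rad/s.

5.63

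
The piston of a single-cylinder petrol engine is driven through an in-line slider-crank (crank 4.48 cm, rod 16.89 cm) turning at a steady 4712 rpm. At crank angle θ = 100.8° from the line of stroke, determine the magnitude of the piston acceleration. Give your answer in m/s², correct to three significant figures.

ω = 2π·4712/60 = 493.4 rad/s
x(θ) = r cosθ + √(L² − r² sin²θ); with ω constant, a = ω²·d²x/dθ².
d²x/dθ² = −r cosθ − r²(cos2θ)/√u − r⁴ sin²2θ/(4u^{3/2}),  u = L² − r² sin²θ = 0.0265906 m².
Substituting r = 0.0448 m, L = 0.1689 m, θ = 100.8°: d²x/dθ² = +0.019807 m.
a = ω²·d²x/dθ² = (493.4)²·(+0.019807) = +4822.7 m/s²;  |a| = 4822.7 m/s².

4820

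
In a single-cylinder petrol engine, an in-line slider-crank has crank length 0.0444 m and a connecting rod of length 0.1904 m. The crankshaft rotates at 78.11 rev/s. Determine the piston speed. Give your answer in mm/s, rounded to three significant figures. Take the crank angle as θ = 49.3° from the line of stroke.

19100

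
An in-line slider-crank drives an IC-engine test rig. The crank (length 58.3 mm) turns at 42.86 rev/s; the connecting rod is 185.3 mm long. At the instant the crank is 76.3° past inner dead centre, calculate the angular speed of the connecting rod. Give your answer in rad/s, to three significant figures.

21.1

ω = 269.3 rad/s (converted from 42.86 rev/s).
The rod makes angle φ with the slider axis where L sinφ = r sinθ; differentiating, L cosφ·φ̇ = r ω cosθ.
L cosφ = √(L² − r² sin²θ) = 0.17643 m.
|ω_rod| = r ω |cosθ| / √(L² − r² sin²θ) = 0.0583·269.3·0.23684/0.17643 = 21.075 rad/s.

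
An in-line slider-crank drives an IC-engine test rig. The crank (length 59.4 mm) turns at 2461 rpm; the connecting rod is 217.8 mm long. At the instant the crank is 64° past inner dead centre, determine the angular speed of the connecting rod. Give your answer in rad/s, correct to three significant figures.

31.8

ω = 257.7 rad/s (converted from 2461 rpm).
The rod makes angle φ with the slider axis where L sinφ = r sinθ; differentiating, L cosφ·φ̇ = r ω cosθ.
L cosφ = √(L² − r² sin²θ) = 0.21116 m.
|ω_rod| = r ω |cosθ| / √(L² − r² sin²θ) = 0.0594·257.7·0.43837/0.21116 = 31.781 rad/s.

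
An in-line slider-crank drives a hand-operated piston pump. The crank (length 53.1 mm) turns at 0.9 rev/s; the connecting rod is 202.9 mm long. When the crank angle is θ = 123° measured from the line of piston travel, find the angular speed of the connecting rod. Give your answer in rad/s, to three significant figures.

ω = 5.655 rad/s (converted from 0.9 rev/s).
The rod makes angle φ with the slider axis where L sinφ = r sinθ; differentiating, L cosφ·φ̇ = r ω cosθ.
L cosφ = √(L² − r² sin²θ) = 0.19795 m.
|ω_rod| = r ω |cosθ| / √(L² − r² sin²θ) = 0.0531·5.655·0.54464/0.19795 = 0.82616 rad/s.

0.826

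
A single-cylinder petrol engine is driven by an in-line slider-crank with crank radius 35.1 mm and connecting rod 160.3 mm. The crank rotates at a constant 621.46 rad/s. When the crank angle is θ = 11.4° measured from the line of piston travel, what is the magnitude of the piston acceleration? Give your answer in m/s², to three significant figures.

ω = 621.5 rad/s
x(θ) = r cosθ + √(L² − r² sin²θ); with ω constant, a = ω²·d²x/dθ².
d²x/dθ² = −r cosθ − r²(cos2θ)/√u − r⁴ sin²2θ/(4u^{3/2}),  u = L² − r² sin²θ = 0.025648 m².
Substituting r = 0.0351 m, L = 0.1603 m, θ = 11.4°: d²x/dθ² = -0.041513 m.
a = ω²·d²x/dθ² = (621.5)²·(-0.041513) = -16033 m/s²;  |a| = 16033 m/s².

16000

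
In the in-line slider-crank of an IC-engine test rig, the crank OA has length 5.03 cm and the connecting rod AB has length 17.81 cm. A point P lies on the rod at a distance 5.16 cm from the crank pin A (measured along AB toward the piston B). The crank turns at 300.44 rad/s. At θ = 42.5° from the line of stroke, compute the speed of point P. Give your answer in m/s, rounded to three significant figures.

13.4

ω = 300.4 rad/s.  Crank-pin speed |V_A| = rω = 15.112 m/s, perpendicular to OA.
Rod angle: sinφ = −(r/L) sinθ ⇒ φ = -11.000°; ω_rod = −rω cosθ/√(L²−r²sin²θ) = -63.73 rad/s.
V_P = V_A + ω_rod × AP, with AP = 0.0516 m along the rod.
Components: V_Px = −rω sinθ − a·ω_rod·sinφ = -10.837 m/s;  V_Py = rω cosθ + a·ω_rod·cosφ = +7.9138 m/s.
|V_P| = √(V_Px² + V_Py²) = 13.419 m/s.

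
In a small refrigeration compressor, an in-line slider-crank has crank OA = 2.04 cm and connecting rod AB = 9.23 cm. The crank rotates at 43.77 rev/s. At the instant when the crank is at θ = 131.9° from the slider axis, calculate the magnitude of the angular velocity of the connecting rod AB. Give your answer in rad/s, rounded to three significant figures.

ω = 275 rad/s (converted from 43.77 rev/s).
The rod makes angle φ with the slider axis where L sinφ = r sinθ; differentiating, L cosφ·φ̇ = r ω cosθ.
L cosφ = √(L² − r² sin²θ) = 0.091043 m.
|ω_rod| = r ω |cosθ| / √(L² − r² sin²θ) = 0.0204·275·0.66783/0.091043 = 41.154 rad/s.

41.2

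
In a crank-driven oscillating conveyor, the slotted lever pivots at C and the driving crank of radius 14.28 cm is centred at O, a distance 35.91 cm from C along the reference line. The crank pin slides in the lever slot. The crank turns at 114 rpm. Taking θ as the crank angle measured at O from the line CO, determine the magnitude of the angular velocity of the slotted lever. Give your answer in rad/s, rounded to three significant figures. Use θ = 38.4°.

ω = 11.94 rad/s (from 114 rpm).
Crank pin A relative to C: A = (d + r cosθ, r sinθ); lever angle φ = atan2(r sinθ, d + r cosθ).
Differentiating tanφ: φ̇ = rω(d cosθ + r)/(d² + r² + 2dr cosθ).
d² + r² + 2dr cosθ = |CA|² = 0.229719 m²;  d cosθ + r = +0.42422 m.
|ω_lever| = |0.1428·11.94·+0.42422| / 0.229719 = 3.1482 rad/s.

3.15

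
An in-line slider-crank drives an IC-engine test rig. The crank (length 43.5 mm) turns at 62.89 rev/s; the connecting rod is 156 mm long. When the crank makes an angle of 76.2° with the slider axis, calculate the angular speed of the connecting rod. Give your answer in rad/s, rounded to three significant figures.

ω = 395.1 rad/s (converted from 62.89 rev/s).
The rod makes angle φ with the slider axis where L sinφ = r sinθ; differentiating, L cosφ·φ̇ = r ω cosθ.
L cosφ = √(L² − r² sin²θ) = 0.15017 m.
|ω_rod| = r ω |cosθ| / √(L² − r² sin²θ) = 0.0435·395.1·0.23853/0.15017 = 27.303 rad/s.

27.3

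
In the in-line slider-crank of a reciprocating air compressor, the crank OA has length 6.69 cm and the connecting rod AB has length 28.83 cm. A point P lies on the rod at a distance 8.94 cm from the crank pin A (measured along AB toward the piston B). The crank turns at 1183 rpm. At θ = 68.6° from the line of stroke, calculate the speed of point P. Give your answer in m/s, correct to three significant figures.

8.19

ω = 123.9 rad/s.  Crank-pin speed |V_A| = rω = 8.2878 m/s, perpendicular to OA.
Rod angle: sinφ = −(r/L) sinθ ⇒ φ = -12.477°; ω_rod = −rω cosθ/√(L²−r²sin²θ) = -10.743 rad/s.
V_P = V_A + ω_rod × AP, with AP = 0.0894 m along the rod.
Components: V_Px = −rω sinθ − a·ω_rod·sinφ = -7.9239 m/s;  V_Py = rω cosθ + a·ω_rod·cosφ = +2.0863 m/s.
|V_P| = √(V_Px² + V_Py²) = 8.194 m/s.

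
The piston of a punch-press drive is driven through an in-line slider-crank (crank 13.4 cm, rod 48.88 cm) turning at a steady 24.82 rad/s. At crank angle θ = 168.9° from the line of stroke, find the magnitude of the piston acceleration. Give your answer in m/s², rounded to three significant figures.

60.0

ω = 24.82 rad/s
x(θ) = r cosθ + √(L² − r² sin²θ); with ω constant, a = ω²·d²x/dθ².
d²x/dθ² = −r cosθ − r²(cos2θ)/√u − r⁴ sin²2θ/(4u^{3/2}),  u = L² − r² sin²θ = 0.23826 m².
Substituting r = 0.134 m, L = 0.4888 m, θ = 168.9°: d²x/dθ² = +0.097335 m.
a = ω²·d²x/dθ² = (24.82)²·(+0.097335) = +59.962 m/s²;  |a| = 59.962 m/s².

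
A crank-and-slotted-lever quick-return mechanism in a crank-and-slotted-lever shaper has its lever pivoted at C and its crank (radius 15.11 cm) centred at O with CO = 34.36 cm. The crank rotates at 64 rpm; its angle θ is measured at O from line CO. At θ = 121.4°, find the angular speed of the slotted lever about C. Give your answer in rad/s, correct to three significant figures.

0.326

ω = 6.702 rad/s (from 64 rpm).
Crank pin A relative to C: A = (d + r cosθ, r sinθ); lever angle φ = atan2(r sinθ, d + r cosθ).
Differentiating tanφ: φ̇ = rω(d cosθ + r)/(d² + r² + 2dr cosθ).
d² + r² + 2dr cosθ = |CA|² = 0.0867927 m²;  d cosθ + r = -0.027919 m.
|ω_lever| = |0.1511·6.702·-0.027919| / 0.0867927 = 0.32575 rad/s.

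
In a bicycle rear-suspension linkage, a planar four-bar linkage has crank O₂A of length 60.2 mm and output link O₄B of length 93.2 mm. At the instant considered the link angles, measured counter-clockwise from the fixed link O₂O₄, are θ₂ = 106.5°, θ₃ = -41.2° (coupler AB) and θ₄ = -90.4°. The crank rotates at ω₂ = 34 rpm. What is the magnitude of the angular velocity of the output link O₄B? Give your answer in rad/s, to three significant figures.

1.62

ω₂ = 3.56 rad/s (from 34 rpm).
Differentiating the loop-closure r₂e^{iθ₂}+r₃e^{iθ₃}=r₁+r₄e^{iθ₄} gives r₂ω₂e^{iθ₂}+r₃ω₃e^{iθ₃}=r₄ω₄e^{iθ₄}.
Eliminating the other unknown: ω₄ = r₂ω₂ sin(θ₂−θ₃) / [r₄ sin(θ₄−θ₃)].
Numerator sine = +0.53435; denominator sine = -0.75700.
Result = 0.0602·3.56·(+0.53435) / (0.0932·(-0.75700)) = -1.6234 rad/s; magnitude 1.6234 rad/s.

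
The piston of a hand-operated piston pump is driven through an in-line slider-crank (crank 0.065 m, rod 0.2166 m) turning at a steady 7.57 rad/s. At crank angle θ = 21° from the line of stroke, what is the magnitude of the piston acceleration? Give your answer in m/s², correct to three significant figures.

4.32

ω = 7.57 rad/s
x(θ) = r cosθ + √(L² − r² sin²θ); with ω constant, a = ω²·d²x/dθ².
d²x/dθ² = −r cosθ − r²(cos2θ)/√u − r⁴ sin²2θ/(4u^{3/2}),  u = L² − r² sin²θ = 0.046373 m².
Substituting r = 0.065 m, L = 0.2166 m, θ = 21°: d²x/dθ² = -0.075463 m.
a = ω²·d²x/dθ² = (7.57)²·(-0.075463) = -4.3244 m/s²;  |a| = 4.3244 m/s².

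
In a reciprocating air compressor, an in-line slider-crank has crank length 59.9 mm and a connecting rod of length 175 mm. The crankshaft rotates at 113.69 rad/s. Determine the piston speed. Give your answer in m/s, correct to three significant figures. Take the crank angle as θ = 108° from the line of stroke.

5.75

ω = 113.7 rad/s
For an in-line slider-crank, x = r cosθ + √(L² − r² sin²θ), so v = −rω sinθ·[1 + r cosθ/√(L² − r² sin²θ)].
With r = 0.0599 m, L = 0.175 m, θ = 108°: √(L² − r² sin²θ) = 0.16547 m.
v = −0.0599·113.7·0.95106·[1 + 0.0599·-0.30902/0.16547] = -5.7522 m/s.
|v| = 5.7522 m/s.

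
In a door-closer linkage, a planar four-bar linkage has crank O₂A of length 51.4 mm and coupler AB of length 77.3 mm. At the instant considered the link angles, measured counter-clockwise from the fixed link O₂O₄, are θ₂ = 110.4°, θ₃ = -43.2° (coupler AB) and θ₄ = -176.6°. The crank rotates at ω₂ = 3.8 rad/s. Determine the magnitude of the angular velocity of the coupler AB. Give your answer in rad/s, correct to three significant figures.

ω₂ = 3.8 rad/s
Differentiating the loop-closure r₂e^{iθ₂}+r₃e^{iθ₃}=r₁+r₄e^{iθ₄} gives r₂ω₂e^{iθ₂}+r₃ω₃e^{iθ₃}=r₄ω₄e^{iθ₄}.
Eliminating the other unknown: ω₃ = r₂ω₂ sin(θ₄−θ₂) / [r₃ sin(θ₃−θ₄)].
Numerator sine = +0.95630; denominator sine = +0.72657.
Result = 0.0514·3.8·(+0.95630) / (0.0773·(+0.72657)) = +3.3257 rad/s; magnitude 3.3257 rad/s.

3.33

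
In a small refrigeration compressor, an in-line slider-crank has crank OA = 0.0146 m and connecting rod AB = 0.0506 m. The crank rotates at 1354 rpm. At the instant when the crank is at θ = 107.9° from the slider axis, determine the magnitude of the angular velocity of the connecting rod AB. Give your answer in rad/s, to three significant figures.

13.1

ω = 141.8 rad/s (converted from 1354 rpm).
The rod makes angle φ with the slider axis where L sinφ = r sinθ; differentiating, L cosφ·φ̇ = r ω cosθ.
L cosφ = √(L² − r² sin²θ) = 0.048655 m.
|ω_rod| = r ω |cosθ| / √(L² − r² sin²θ) = 0.0146·141.8·0.30736/0.048655 = 13.077 rad/s.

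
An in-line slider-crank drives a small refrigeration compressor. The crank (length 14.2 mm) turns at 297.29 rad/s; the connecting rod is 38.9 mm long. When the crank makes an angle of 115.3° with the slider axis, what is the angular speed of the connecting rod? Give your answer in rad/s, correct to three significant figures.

ω = 297.3 rad/s
The rod makes angle φ with the slider axis where L sinφ = r sinθ; differentiating, L cosφ·φ̇ = r ω cosθ.
L cosφ = √(L² − r² sin²θ) = 0.036721 m.
|ω_rod| = r ω |cosθ| / √(L² − r² sin²θ) = 0.0142·297.3·0.42736/0.036721 = 49.131 rad/s.

49.1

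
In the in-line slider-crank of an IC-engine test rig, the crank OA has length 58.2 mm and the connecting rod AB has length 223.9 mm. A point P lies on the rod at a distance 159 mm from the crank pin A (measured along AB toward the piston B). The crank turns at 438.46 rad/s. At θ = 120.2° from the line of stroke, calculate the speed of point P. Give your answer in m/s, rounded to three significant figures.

20.3

ω = 438.5 rad/s.  Crank-pin speed |V_A| = rω = 25.518 m/s, perpendicular to OA.
Rod angle: sinφ = −(r/L) sinθ ⇒ φ = -12.983°; ω_rod = −rω cosθ/√(L²−r²sin²θ) = +58.834 rad/s.
V_P = V_A + ω_rod × AP, with AP = 0.159 m along the rod.
Components: V_Px = −rω sinθ − a·ω_rod·sinφ = -19.953 m/s;  V_Py = rω cosθ + a·ω_rod·cosφ = -3.7207 m/s.
|V_P| = √(V_Px² + V_Py²) = 20.297 m/s.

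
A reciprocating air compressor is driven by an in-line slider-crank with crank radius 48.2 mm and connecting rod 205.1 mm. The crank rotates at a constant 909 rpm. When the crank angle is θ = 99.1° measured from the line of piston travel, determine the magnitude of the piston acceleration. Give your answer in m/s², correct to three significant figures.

169

ω = 2π·909/60 = 95.19 rad/s
x(θ) = r cosθ + √(L² − r² sin²θ); with ω constant, a = ω²·d²x/dθ².
d²x/dθ² = −r cosθ − r²(cos2θ)/√u − r⁴ sin²2θ/(4u^{3/2}),  u = L² − r² sin²θ = 0.0398009 m².
Substituting r = 0.0482 m, L = 0.2051 m, θ = 99.1°: d²x/dθ² = +0.018669 m.
a = ω²·d²x/dθ² = (95.19)²·(+0.018669) = +169.17 m/s²;  |a| = 169.17 m/s².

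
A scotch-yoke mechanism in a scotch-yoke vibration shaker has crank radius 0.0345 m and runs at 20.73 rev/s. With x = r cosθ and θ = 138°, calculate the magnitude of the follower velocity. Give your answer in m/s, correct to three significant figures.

ω = 130.3 rad/s (from 20.73 rev/s).
x = r cosθ ⇒ ẋ = −rω sinθ.
|v| = rω|sinθ| = 0.0345·130.3·|sin 138°| = 3.0068 m/s.

3.01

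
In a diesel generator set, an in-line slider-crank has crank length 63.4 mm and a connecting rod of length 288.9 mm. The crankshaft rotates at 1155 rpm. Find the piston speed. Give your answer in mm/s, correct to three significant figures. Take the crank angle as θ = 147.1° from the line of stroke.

3390

ω = 2π·1155/60 = 121 rad/s
For an in-line slider-crank, x = r cosθ + √(L² − r² sin²θ), so v = −rω sinθ·[1 + r cosθ/√(L² − r² sin²θ)].
With r = 0.0634 m, L = 0.2889 m, θ = 147.1°: √(L² − r² sin²θ) = 0.28684 m.
v = −0.0634·121·0.54317·[1 + 0.0634·-0.83962/0.28684] = -3.3922 m/s.
|v| = 3.3922 m/s = 3392.2 mm/s.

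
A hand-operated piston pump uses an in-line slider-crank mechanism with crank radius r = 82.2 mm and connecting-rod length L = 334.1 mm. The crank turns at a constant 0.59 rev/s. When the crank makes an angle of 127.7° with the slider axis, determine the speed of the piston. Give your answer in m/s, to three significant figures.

ω = 2π·0.59 = 3.707 rad/s
For an in-line slider-crank, x = r cosθ + √(L² − r² sin²θ), so v = −rω sinθ·[1 + r cosθ/√(L² − r² sin²θ)].
With r = 0.0822 m, L = 0.3341 m, θ = 127.7°: √(L² − r² sin²θ) = 0.32771 m.
v = −0.0822·3.707·0.79122·[1 + 0.0822·-0.61153/0.32771] = -0.20412 m/s.
|v| = 0.20412 m/s.

0.204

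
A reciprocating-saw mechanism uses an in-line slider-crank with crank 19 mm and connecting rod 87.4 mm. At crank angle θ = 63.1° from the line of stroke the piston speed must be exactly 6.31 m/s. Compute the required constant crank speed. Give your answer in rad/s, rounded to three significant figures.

For an in-line slider-crank, |v_piston| = rω|sinθ|·[1 + r cosθ/√(L² − r² sin²θ)].
With r = 0.019 m, L = 0.0874 m, θ = 63.1°: the bracketed kinematic factor |dx/dθ| = 0.018643 m.
ω = v/|dx/dθ| = 6.31/0.018643 = 338.47 rad/s.

338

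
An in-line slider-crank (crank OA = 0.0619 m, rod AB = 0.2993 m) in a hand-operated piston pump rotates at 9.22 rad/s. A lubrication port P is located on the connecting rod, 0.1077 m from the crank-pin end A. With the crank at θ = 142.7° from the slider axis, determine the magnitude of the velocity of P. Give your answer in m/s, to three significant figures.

ω = 9.22 rad/s.  Crank-pin speed |V_A| = rω = 0.57072 m/s, perpendicular to OA.
Rod angle: sinφ = −(r/L) sinθ ⇒ φ = -7.200°; ω_rod = −rω cosθ/√(L²−r²sin²θ) = +1.5289 rad/s.
V_P = V_A + ω_rod × AP, with AP = 0.1077 m along the rod.
Components: V_Px = −rω sinθ − a·ω_rod·sinφ = -0.32521 m/s;  V_Py = rω cosθ + a·ω_rod·cosφ = -0.29063 m/s.
|V_P| = √(V_Px² + V_Py²) = 0.43615 m/s.

0.436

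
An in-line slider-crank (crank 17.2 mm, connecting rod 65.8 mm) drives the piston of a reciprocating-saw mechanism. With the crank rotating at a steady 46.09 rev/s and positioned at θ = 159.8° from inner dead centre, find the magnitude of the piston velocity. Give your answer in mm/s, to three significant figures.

1300

ω = 2π·46.1 = 289.6 rad/s
For an in-line slider-crank, x = r cosθ + √(L² − r² sin²θ), so v = −rω sinθ·[1 + r cosθ/√(L² − r² sin²θ)].
With r = 0.0172 m, L = 0.0658 m, θ = 159.8°: √(L² − r² sin²θ) = 0.065531 m.
v = −0.0172·289.6·0.34530·[1 + 0.0172·-0.93849/0.065531] = -1.2963 m/s.
|v| = 1.2963 m/s = 1296.3 mm/s.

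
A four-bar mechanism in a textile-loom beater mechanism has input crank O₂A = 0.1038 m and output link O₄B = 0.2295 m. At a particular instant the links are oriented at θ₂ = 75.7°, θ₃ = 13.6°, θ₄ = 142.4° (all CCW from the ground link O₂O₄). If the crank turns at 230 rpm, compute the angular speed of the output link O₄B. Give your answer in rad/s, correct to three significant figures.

ω₂ = 24.09 rad/s (from 230 rpm).
Differentiating the loop-closure r₂e^{iθ₂}+r₃e^{iθ₃}=r₁+r₄e^{iθ₄} gives r₂ω₂e^{iθ₂}+r₃ω₃e^{iθ₃}=r₄ω₄e^{iθ₄}.
Eliminating the other unknown: ω₄ = r₂ω₂ sin(θ₂−θ₃) / [r₄ sin(θ₄−θ₃)].
Numerator sine = +0.88377; denominator sine = +0.77934.
Result = 0.1038·24.09·(+0.88377) / (0.2295·(+0.77934)) = +12.353 rad/s; magnitude 12.353 rad/s.

12.4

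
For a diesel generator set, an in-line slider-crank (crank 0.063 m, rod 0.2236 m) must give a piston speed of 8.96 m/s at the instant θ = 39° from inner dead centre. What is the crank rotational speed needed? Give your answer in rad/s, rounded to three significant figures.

For an in-line slider-crank, |v_piston| = rω|sinθ|·[1 + r cosθ/√(L² − r² sin²θ)].
With r = 0.063 m, L = 0.2236 m, θ = 39°: the bracketed kinematic factor |dx/dθ| = 0.048468 m.
ω = v/|dx/dθ| = 8.96/0.048468 = 184.86 rad/s.

185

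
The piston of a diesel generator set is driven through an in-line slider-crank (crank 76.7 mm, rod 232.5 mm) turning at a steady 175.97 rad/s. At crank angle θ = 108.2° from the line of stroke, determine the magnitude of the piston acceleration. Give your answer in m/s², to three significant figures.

1400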